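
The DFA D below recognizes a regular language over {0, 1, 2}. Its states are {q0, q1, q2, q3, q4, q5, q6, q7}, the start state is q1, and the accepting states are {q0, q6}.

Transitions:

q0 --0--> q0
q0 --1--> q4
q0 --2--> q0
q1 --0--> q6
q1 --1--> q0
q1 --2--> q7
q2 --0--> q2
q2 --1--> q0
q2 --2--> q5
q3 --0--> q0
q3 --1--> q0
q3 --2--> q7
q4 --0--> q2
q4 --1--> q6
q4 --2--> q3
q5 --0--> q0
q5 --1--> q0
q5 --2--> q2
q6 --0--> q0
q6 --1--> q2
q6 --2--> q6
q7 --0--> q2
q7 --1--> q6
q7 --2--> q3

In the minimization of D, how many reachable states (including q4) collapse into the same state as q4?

All states are reachable from the start state.
Initial partition by acceptance: {q0,q6} | {q1,q2,q3,q4,q5,q7}.
Split {q1,q2,q3,q4,q5,q7} by δ(·,0) → {q1,q3,q5} and {q2,q4,q7}.
The partition is now stable with 3 blocks: {q0,q6} | {q1,q3,q5} | {q2,q4,q7}.
State q4 belongs to the block {q2,q4,q7}, which has 3 states.

3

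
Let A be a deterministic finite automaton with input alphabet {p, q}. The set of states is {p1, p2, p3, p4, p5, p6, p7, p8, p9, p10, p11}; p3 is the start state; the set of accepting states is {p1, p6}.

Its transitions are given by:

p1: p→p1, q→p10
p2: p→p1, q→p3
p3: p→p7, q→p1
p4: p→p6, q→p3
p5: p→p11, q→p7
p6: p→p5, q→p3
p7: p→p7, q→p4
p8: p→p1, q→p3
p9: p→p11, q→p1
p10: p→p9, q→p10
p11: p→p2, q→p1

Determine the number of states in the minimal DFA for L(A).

10

Reachable states from the start: {p1,p2,p3,p4,p5,p6,p7,p9,p10,p11}. Unreachable: {p8} — drop them.
Start with accepting vs non-accepting: {p1,p6} | {p2,p3,p4,p5,p7,p9,p10,p11}.
Split {p1,p6} by δ(·,p) → {p1} and {p6}.
On input p, block {p2,p3,p4,p5,p7,p9,p10,p11} splits into {p3,p5,p7,p9,p10,p11} and {p2} and {p4}.
Refine {p3,p5,p7,p9,p10,p11} on symbol p: members go to different blocks, giving {p3,p5,p7,p9,p10} and {p11}.
Refine {p3,p5,p7,p9,p10} on symbol p: members go to different blocks, giving {p3,p7,p10} and {p5,p9}.
Split {p3,p7,p10} by δ(·,p) → {p3,p7} and {p10}.
Split {p3,p7} by δ(·,q) → {p3} and {p7}.
Split {p5,p9} by δ(·,q) → {p5} and {p9}.
No further refinement is possible. Final partition (10 blocks): {p1} | {p3} | {p6} | {p2} | {p4} | {p11} | {p5} | {p10} | {p7} | {p9}.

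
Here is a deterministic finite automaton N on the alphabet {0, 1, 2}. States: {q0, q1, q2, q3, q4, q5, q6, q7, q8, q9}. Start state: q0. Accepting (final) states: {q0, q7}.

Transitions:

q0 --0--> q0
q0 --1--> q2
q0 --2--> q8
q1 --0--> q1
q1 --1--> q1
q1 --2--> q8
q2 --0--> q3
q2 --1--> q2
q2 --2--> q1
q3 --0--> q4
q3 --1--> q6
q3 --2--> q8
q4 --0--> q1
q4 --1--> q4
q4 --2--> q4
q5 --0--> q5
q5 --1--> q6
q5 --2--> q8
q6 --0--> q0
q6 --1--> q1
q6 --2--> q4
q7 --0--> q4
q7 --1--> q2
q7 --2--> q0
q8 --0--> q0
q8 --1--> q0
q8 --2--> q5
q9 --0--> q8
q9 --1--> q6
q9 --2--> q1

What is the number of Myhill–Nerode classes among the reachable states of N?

8

Reachable states from the start: {q0,q1,q2,q3,q4,q5,q6,q8}. Unreachable: {q7,q9} — drop them.
Start with accepting vs non-accepting: {q0} | {q1,q2,q3,q4,q5,q6,q8}.
Split {q1,q2,q3,q4,q5,q6,q8} by δ(·,0) → {q1,q2,q3,q4,q5} and {q6,q8}.
On input 1, block {q1,q2,q3,q4,q5} splits into {q1,q2,q4} and {q3,q5}.
Refine {q1,q2,q4} on symbol 0: members go to different blocks, giving {q1,q4} and {q2}.
On input 2, block {q1,q4} splits into {q1} and {q4}.
On input 1, block {q6,q8} splits into {q6} and {q8}.
On input 0, block {q3,q5} splits into {q3} and {q5}.
No further refinement is possible. Final partition (8 blocks): {q0} | {q1} | {q6} | {q3} | {q2} | {q4} | {q8} | {q5}.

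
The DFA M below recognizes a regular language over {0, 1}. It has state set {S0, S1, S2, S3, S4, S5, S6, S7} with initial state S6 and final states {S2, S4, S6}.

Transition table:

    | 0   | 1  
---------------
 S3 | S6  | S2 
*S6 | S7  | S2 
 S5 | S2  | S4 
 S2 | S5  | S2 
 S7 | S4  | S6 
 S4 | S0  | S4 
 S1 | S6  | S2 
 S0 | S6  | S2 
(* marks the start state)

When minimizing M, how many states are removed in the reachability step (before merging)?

Starting at S6 and following transitions, the reachable set is {S0, S2, S4, S5, S6, S7}. That leaves S1, S3 unreachable — 2 in total.

2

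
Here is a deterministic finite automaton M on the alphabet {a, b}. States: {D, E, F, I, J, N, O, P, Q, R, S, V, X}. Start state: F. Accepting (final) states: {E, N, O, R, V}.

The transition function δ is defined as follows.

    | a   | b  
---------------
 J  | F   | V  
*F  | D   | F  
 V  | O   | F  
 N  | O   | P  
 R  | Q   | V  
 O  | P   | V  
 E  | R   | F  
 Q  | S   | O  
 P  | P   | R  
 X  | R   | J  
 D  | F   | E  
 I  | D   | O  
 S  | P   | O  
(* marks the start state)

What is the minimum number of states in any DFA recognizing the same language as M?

States {I,J,N,X} cannot be reached from the start state, so discard them.
P0 = {E,O,R,V} | {D,F,P,Q,S}.
Refine {E,O,R,V} on symbol a: members go to different blocks, giving {O,R} and {E,V}.
Split {D,F,P,Q,S} by δ(·,b) → {P,Q,S} and {D} and {F}.
The partition is now stable with 5 blocks: {O,R} | {P,Q,S} | {E,V} | {D} | {F}.

5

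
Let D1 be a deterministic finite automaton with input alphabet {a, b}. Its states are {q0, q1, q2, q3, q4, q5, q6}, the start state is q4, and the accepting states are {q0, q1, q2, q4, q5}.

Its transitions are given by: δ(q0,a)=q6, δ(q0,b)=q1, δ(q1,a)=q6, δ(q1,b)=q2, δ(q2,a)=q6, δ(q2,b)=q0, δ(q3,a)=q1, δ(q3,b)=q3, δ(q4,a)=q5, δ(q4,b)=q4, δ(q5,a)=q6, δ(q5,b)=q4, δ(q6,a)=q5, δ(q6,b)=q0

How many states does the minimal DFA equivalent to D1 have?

4

States {q3} cannot be reached from the start state, so discard them.
Start with accepting vs non-accepting: {q0,q1,q2,q4,q5} | {q6}.
Split {q0,q1,q2,q4,q5} by δ(·,a) → {q0,q1,q2,q5} and {q4}.
On input b, block {q0,q1,q2,q5} splits into {q0,q1,q2} and {q5}.
No further refinement is possible. Final partition (4 blocks): {q0,q1,q2} | {q6} | {q4} | {q5}.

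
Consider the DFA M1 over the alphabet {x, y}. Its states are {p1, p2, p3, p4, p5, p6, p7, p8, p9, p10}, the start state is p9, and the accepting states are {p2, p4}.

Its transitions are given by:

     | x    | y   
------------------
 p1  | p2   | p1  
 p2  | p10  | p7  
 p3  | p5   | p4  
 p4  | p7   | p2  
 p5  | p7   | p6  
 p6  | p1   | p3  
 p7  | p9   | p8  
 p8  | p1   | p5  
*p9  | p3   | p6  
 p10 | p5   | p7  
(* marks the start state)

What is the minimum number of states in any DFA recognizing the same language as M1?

10

Start with accepting vs non-accepting: {p2,p4} | {p1,p3,p5,p6,p7,p8,p9,p10}.
On input y, block {p2,p4} splits into {p2} and {p4}.
Split {p1,p3,p5,p6,p7,p8,p9,p10} by δ(·,x) → {p3,p5,p6,p7,p8,p9,p10} and {p1}.
Refine {p3,p5,p6,p7,p8,p9,p10} on symbol x: members go to different blocks, giving {p3,p5,p7,p9,p10} and {p6,p8}.
Refine {p3,p5,p7,p9,p10} on symbol y: members go to different blocks, giving {p5,p7,p9} and {p3} and {p10}.
Refine {p5,p7,p9} on symbol x: members go to different blocks, giving {p5,p7} and {p9}.
On input x, block {p5,p7} splits into {p5} and {p7}.
On input y, block {p6,p8} splits into {p6} and {p8}.
No further refinement is possible. Final partition (10 blocks): {p2} | {p5} | {p4} | {p1} | {p6} | {p3} | {p10} | {p9} | {p7} | {p8}.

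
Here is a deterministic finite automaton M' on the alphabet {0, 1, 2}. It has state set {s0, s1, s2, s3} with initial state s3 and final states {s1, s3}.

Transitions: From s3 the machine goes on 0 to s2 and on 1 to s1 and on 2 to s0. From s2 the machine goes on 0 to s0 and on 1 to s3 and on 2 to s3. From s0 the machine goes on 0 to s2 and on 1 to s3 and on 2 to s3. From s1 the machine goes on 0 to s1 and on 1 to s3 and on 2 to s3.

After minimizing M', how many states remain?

3

All states are reachable from the start state.
Initial partition by acceptance: {s1,s3} | {s0,s2}.
Refine {s1,s3} on symbol 0: members go to different blocks, giving {s1} and {s3}.
The partition is now stable with 3 blocks: {s1} | {s0,s2} | {s3}.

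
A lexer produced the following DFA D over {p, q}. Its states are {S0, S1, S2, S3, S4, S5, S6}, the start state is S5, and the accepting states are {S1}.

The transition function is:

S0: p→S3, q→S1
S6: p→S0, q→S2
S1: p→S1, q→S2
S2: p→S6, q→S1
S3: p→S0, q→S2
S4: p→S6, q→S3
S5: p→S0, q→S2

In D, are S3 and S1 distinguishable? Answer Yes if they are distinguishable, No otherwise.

Yes

Reachable states from the start: {S0,S1,S2,S3,S5,S6}. Unreachable: {S4} — drop them.
P0 = {S1} | {S0,S2,S3,S5,S6}.
On input q, block {S0,S2,S3,S5,S6} splits into {S3,S5,S6} and {S0,S2}.
The partition is now stable with 3 blocks: {S1} | {S3,S5,S6} | {S0,S2}.
S3 and S1 end up in different blocks, so they are distinguishable. For instance, the string 'ε' is accepted from only S1.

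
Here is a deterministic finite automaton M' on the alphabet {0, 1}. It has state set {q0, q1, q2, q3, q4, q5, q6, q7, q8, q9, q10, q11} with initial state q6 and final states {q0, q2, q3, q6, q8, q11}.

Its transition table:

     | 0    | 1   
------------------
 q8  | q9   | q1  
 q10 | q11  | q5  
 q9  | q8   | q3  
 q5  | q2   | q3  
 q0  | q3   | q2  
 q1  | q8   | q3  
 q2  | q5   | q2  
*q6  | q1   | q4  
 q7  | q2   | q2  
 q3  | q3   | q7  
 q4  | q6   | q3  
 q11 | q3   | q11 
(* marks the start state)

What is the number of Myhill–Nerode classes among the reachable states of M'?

States {q0,q10,q11} cannot be reached from the start state, so discard them.
Initial partition by acceptance: {q2,q3,q6,q8} | {q1,q4,q5,q7,q9}.
Split {q2,q3,q6,q8} by δ(·,0) → {q2,q6,q8} and {q3}.
On input 1, block {q2,q6,q8} splits into {q6,q8} and {q2}.
On input 0, block {q1,q4,q5,q7,q9} splits into {q1,q4,q9} and {q5,q7}.
On input 1, block {q5,q7} splits into {q5} and {q7}.
Stable partition: {q6,q8} | {q1,q4,q9} | {q3} | {q2} | {q5} | {q7} — 6 equivalence classes.

6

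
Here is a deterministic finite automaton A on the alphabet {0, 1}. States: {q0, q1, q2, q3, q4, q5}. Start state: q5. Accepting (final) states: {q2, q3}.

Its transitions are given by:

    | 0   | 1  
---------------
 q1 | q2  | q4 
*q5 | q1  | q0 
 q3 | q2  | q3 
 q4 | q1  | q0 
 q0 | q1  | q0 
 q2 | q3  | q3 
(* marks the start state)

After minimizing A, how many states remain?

3

Initial partition by acceptance: {q2,q3} | {q0,q1,q4,q5}.
Split {q0,q1,q4,q5} by δ(·,0) → {q0,q4,q5} and {q1}.
Stable partition: {q2,q3} | {q0,q4,q5} | {q1} — 3 equivalence classes.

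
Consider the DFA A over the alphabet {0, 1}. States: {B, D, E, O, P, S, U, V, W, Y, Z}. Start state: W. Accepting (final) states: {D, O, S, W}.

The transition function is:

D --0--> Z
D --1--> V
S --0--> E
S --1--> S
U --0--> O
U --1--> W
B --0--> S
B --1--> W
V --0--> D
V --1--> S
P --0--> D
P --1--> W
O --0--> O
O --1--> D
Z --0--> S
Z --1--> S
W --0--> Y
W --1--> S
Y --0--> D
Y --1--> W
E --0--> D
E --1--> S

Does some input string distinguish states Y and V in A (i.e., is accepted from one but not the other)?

First remove the unreachable states {B,O,P,U}; 7 states remain.
Start with accepting vs non-accepting: {D,S,W} | {E,V,Y,Z}.
On input 1, block {D,S,W} splits into {S,W} and {D}.
Refine {E,V,Y,Z} on symbol 0: members go to different blocks, giving {E,V,Y} and {Z}.
Stable partition: {S,W} | {E,V,Y} | {D} | {Z} — 4 equivalence classes.
Y and V lie in the same block of the stable partition, so they are equivalent — no string distinguishes them.

No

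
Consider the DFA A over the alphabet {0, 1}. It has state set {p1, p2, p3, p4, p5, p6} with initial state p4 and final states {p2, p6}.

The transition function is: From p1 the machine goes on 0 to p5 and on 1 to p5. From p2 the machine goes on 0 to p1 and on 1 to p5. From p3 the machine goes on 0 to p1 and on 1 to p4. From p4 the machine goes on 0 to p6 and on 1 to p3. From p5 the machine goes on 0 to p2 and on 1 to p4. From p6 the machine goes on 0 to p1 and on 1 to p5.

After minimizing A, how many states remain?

5

Every state is reachable, so we keep all 6.
P0 = {p2,p6} | {p1,p3,p4,p5}.
Split {p1,p3,p4,p5} by δ(·,0) → {p1,p3} and {p4,p5}.
On input 0, block {p1,p3} splits into {p1} and {p3}.
Refine {p4,p5} on symbol 1: members go to different blocks, giving {p4} and {p5}.
Stable partition: {p2,p6} | {p1} | {p4} | {p3} | {p5} — 5 equivalence classes.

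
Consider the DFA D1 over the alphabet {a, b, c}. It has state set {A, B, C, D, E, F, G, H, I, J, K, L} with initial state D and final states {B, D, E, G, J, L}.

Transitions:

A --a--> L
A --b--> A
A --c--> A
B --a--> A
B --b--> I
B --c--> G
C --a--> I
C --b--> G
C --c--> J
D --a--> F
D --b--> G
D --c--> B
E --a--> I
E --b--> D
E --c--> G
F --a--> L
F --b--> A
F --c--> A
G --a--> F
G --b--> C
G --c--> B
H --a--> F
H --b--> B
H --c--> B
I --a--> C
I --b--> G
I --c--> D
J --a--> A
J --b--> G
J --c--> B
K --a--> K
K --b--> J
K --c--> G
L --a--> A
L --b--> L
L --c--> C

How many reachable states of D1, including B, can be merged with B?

2

States {E,H,K} cannot be reached from the start state, so discard them.
Initial partition by acceptance: {B,D,G,J,L} | {A,C,F,I}.
Refine {B,D,G,J,L} on symbol b: members go to different blocks, giving {D,J,L} and {B,G}.
Split {D,J,L} by δ(·,b) → {D,J} and {L}.
Refine {A,C,F,I} on symbol a: members go to different blocks, giving {A,F} and {C,I}.
The partition is now stable with 5 blocks: {D,J} | {A,F} | {B,G} | {L} | {C,I}.
The equivalence class containing B is {B,G}, of size 2.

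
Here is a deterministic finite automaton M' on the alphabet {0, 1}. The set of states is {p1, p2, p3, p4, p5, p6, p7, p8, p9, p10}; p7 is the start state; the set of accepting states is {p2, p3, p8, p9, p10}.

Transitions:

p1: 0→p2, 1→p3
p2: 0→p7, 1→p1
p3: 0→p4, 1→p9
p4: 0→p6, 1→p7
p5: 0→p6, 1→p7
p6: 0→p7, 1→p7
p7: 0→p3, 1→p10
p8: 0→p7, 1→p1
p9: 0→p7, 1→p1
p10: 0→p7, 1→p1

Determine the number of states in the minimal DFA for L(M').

6

Reachable states from the start: {p1,p2,p3,p4,p6,p7,p9,p10}. Unreachable: {p5,p8} — drop them.
P0 = {p2,p3,p9,p10} | {p1,p4,p6,p7}.
Split {p2,p3,p9,p10} by δ(·,1) → {p2,p9,p10} and {p3}.
On input 0, block {p1,p4,p6,p7} splits into {p4,p6} and {p1} and {p7}.
On input 0, block {p4,p6} splits into {p4} and {p6}.
Stable partition: {p2,p9,p10} | {p4} | {p3} | {p1} | {p7} | {p6} — 6 equivalence classes.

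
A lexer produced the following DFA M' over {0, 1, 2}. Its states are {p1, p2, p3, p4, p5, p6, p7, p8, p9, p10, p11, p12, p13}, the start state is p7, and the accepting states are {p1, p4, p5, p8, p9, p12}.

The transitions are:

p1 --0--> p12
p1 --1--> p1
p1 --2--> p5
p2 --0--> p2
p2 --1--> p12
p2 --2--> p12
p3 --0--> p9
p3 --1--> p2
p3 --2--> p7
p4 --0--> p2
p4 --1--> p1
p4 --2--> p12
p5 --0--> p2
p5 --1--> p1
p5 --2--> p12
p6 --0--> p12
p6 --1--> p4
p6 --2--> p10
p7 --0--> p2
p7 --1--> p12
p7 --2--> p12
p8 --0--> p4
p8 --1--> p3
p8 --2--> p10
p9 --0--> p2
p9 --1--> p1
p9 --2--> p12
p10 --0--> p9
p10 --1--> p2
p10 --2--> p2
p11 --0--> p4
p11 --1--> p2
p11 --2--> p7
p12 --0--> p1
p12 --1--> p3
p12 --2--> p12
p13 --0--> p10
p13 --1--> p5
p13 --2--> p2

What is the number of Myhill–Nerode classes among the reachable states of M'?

5

First remove the unreachable states {p4,p6,p8,p10,p11,p13}; 7 states remain.
Initial partition by acceptance: {p1,p5,p9,p12} | {p2,p3,p7}.
Split {p1,p5,p9,p12} by δ(·,0) → {p1,p12} and {p5,p9}.
On input 1, block {p1,p12} splits into {p1} and {p12}.
Refine {p2,p3,p7} on symbol 0: members go to different blocks, giving {p2,p7} and {p3}.
Stable partition: {p1} | {p2,p7} | {p5,p9} | {p12} | {p3} — 5 equivalence classes.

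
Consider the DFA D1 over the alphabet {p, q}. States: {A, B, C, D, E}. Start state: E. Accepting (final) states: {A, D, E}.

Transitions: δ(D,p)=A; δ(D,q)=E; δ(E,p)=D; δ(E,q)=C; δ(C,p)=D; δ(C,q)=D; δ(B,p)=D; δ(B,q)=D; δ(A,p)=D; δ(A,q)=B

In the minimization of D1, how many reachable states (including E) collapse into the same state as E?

Every state is reachable, so we keep all 5.
Start with accepting vs non-accepting: {A,D,E} | {B,C}.
Split {A,D,E} by δ(·,q) → {A,E} and {D}.
No further refinement is possible. Final partition (3 blocks): {A,E} | {B,C} | {D}.
State E belongs to the block {A,E}, which has 2 states.

2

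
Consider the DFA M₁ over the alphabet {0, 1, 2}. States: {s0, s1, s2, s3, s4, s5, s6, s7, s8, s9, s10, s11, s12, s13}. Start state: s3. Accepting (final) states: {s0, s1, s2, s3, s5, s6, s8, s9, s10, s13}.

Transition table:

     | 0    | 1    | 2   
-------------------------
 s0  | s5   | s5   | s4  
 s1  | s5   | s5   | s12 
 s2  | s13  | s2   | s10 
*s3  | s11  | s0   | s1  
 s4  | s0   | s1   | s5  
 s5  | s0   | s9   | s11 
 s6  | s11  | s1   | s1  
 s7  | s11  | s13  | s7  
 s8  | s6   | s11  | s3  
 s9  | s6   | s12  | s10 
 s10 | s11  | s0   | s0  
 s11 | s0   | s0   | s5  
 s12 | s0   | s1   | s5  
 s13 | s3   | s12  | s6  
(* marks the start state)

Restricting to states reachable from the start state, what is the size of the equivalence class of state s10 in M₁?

States {s2,s7,s8,s13} cannot be reached from the start state, so discard them.
P0 = {s0,s1,s3,s5,s6,s9,s10} | {s4,s11,s12}.
Split {s0,s1,s3,s5,s6,s9,s10} by δ(·,0) → {s0,s1,s5,s9} and {s3,s6,s10}.
Split {s0,s1,s5,s9} by δ(·,0) → {s0,s1,s5} and {s9}.
Split {s0,s1,s5} by δ(·,1) → {s0,s1} and {s5}.
The partition is now stable with 5 blocks: {s0,s1} | {s4,s11,s12} | {s3,s6,s10} | {s9} | {s5}.
State s10 belongs to the block {s3,s6,s10}, which has 3 states.

3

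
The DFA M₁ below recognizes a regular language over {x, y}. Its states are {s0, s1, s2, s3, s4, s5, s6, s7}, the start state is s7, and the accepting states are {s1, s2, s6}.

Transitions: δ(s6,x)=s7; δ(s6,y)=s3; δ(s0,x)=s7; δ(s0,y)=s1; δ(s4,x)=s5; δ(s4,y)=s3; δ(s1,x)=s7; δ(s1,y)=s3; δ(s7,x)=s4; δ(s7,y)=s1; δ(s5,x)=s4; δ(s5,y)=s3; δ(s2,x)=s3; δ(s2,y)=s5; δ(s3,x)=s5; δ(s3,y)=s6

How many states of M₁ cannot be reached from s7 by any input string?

BFS from s7 reaches {s1, s3, s4, s5, s6, s7}; the 2 state(s) s0, s2 are never visited.

2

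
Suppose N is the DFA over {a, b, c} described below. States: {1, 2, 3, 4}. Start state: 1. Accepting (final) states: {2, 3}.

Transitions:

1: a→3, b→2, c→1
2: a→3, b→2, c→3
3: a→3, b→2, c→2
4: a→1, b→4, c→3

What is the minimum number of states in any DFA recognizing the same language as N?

2

First remove the unreachable states {4}; 3 states remain.
P0 = {2,3} | {1}.
The partition is now stable with 2 blocks: {2,3} | {1}.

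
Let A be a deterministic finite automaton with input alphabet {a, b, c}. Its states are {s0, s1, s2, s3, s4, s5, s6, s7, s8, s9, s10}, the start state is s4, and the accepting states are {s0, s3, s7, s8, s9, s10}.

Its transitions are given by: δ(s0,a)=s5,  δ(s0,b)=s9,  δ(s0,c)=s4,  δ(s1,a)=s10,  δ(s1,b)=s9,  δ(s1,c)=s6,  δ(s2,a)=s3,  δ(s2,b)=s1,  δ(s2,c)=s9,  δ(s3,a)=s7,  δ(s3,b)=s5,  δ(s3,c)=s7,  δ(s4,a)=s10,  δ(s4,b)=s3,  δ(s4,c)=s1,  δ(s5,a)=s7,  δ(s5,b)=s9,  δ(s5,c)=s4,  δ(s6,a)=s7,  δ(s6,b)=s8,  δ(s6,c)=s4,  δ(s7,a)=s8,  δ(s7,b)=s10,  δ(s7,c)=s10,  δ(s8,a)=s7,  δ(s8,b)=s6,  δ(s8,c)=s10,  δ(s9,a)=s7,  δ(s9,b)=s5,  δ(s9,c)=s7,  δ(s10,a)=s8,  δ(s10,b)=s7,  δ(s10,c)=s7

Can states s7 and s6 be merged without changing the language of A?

No

Reachable states from the start: {s1,s3,s4,s5,s6,s7,s8,s9,s10}. Unreachable: {s0,s2} — drop them.
Initial partition by acceptance: {s3,s7,s8,s9,s10} | {s1,s4,s5,s6}.
Refine {s3,s7,s8,s9,s10} on symbol b: members go to different blocks, giving {s3,s8,s9} and {s7,s10}.
The partition is now stable with 3 blocks: {s3,s8,s9} | {s1,s4,s5,s6} | {s7,s10}.
s7 and s6 end up in different blocks, so they are distinguishable. For instance, the string 'ε' is accepted from only s7.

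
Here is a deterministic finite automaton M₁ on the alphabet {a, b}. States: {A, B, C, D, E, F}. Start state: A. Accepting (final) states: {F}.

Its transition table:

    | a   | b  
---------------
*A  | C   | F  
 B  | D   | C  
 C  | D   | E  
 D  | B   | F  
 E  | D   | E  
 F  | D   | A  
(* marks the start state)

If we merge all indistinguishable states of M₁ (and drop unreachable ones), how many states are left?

3

Every state is reachable, so we keep all 6.
P0 = {F} | {A,B,C,D,E}.
Refine {A,B,C,D,E} on symbol b: members go to different blocks, giving {B,C,E} and {A,D}.
Stable partition: {F} | {B,C,E} | {A,D} — 3 equivalence classes.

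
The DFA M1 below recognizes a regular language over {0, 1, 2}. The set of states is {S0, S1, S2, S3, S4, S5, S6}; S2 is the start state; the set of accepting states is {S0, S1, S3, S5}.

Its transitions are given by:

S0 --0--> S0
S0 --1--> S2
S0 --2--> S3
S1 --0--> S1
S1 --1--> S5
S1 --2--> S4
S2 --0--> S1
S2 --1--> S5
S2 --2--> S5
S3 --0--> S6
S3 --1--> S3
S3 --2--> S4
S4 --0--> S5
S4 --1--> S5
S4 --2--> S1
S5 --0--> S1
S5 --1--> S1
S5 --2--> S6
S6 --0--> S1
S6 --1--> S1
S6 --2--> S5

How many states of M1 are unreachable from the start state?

2

Starting at S2 and following transitions, the reachable set is {S1, S2, S4, S5, S6}. That leaves S0, S3 unreachable — 2 in total.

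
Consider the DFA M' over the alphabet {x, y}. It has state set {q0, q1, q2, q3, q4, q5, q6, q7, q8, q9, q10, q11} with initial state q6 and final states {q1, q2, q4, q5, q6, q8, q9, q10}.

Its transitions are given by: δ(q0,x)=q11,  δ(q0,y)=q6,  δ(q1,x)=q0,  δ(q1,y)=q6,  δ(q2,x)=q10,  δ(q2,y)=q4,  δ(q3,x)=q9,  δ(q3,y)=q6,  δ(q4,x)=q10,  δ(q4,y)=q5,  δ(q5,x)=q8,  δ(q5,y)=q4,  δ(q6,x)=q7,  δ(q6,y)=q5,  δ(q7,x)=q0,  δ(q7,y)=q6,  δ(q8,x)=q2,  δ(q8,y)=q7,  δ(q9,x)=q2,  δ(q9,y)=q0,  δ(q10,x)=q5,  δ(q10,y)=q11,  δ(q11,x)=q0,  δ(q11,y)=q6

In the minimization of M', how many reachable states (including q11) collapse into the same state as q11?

First remove the unreachable states {q1,q3,q9}; 9 states remain.
P0 = {q2,q4,q5,q6,q8,q10} | {q0,q7,q11}.
On input x, block {q2,q4,q5,q6,q8,q10} splits into {q2,q4,q5,q8,q10} and {q6}.
Split {q2,q4,q5,q8,q10} by δ(·,y) → {q2,q4,q5} and {q8,q10}.
No further refinement is possible. Final partition (4 blocks): {q2,q4,q5} | {q0,q7,q11} | {q6} | {q8,q10}.
The equivalence class containing q11 is {q0,q7,q11}, of size 3.

3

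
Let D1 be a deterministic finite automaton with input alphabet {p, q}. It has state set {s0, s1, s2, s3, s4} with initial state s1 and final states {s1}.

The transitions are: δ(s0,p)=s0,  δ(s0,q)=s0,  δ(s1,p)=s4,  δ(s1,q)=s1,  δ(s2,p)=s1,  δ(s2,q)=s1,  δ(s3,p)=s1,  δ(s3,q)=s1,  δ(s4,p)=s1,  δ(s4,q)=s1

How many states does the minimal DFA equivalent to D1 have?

2

States {s0,s2,s3} cannot be reached from the start state, so discard them.
P0 = {s1} | {s4}.
The partition is now stable with 2 blocks: {s1} | {s4}.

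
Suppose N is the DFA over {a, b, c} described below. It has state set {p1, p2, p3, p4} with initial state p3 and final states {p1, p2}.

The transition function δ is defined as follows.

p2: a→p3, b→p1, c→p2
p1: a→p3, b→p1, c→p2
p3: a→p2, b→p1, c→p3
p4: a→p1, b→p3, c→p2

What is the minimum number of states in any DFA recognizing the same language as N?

Reachable states from the start: {p1,p2,p3}. Unreachable: {p4} — drop them.
Start with accepting vs non-accepting: {p1,p2} | {p3}.
Stable partition: {p1,p2} | {p3} — 2 equivalence classes.

2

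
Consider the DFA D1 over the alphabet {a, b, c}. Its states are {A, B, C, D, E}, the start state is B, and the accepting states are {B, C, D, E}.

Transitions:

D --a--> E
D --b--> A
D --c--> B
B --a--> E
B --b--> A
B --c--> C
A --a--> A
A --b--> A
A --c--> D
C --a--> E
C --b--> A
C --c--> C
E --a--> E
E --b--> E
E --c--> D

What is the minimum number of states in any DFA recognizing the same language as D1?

All states are reachable from the start state.
Initial partition by acceptance: {B,C,D,E} | {A}.
Split {B,C,D,E} by δ(·,b) → {B,C,D} and {E}.
The partition is now stable with 3 blocks: {B,C,D} | {A} | {E}.

3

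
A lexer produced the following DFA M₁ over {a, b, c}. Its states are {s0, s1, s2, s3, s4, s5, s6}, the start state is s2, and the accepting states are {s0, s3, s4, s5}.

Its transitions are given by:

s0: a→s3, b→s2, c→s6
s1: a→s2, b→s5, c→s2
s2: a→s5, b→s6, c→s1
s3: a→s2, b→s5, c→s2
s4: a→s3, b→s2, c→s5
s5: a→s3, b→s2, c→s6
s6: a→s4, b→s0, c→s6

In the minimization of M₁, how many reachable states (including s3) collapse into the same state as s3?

Start with accepting vs non-accepting: {s0,s3,s4,s5} | {s1,s2,s6}.
On input a, block {s0,s3,s4,s5} splits into {s0,s4,s5} and {s3}.
On input c, block {s0,s4,s5} splits into {s0,s5} and {s4}.
Refine {s1,s2,s6} on symbol a: members go to different blocks, giving {s1} and {s2} and {s6}.
No further refinement is possible. Final partition (6 blocks): {s0,s5} | {s1} | {s3} | {s4} | {s2} | {s6}.
The equivalence class containing s3 is {s3}, of size 1.

1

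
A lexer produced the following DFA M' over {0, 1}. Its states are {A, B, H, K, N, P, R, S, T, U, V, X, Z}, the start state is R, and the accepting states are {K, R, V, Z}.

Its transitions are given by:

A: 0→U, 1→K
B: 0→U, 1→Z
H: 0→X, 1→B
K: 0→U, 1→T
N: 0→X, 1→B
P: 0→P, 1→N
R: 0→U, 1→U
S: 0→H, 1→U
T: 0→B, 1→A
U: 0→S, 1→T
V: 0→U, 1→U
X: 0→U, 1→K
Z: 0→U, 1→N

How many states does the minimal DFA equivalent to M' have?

States {P,V} cannot be reached from the start state, so discard them.
P0 = {K,R,Z} | {A,B,H,N,S,T,U,X}.
On input 1, block {A,B,H,N,S,T,U,X} splits into {H,N,S,T,U} and {A,B,X}.
On input 0, block {H,N,S,T,U} splits into {H,N,T} and {S,U}.
Split {K,R,Z} by δ(·,1) → {K,Z} and {R}.
Split {S,U} by δ(·,0) → {S} and {U}.
No further refinement is possible. Final partition (6 blocks): {K,Z} | {H,N,T} | {A,B,X} | {S} | {R} | {U}.

6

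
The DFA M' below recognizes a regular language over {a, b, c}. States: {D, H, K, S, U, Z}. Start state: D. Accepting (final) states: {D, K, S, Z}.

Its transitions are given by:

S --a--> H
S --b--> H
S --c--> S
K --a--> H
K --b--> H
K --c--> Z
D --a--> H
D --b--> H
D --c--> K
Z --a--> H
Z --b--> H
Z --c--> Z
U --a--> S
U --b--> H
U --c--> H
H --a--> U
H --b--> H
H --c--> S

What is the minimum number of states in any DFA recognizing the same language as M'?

3

Start with accepting vs non-accepting: {D,K,S,Z} | {H,U}.
On input a, block {H,U} splits into {U} and {H}.
The partition is now stable with 3 blocks: {D,K,S,Z} | {U} | {H}.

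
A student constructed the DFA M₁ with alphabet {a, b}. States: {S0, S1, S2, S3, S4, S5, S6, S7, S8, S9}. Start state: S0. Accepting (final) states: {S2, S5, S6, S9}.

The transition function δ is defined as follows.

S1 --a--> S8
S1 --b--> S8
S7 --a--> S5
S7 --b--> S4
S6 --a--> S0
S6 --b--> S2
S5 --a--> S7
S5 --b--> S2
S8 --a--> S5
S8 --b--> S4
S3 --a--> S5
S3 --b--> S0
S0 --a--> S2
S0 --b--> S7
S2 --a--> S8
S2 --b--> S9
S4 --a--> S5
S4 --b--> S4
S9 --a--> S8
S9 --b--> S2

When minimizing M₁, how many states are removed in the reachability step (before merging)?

No path from S0 leads to S1, S3, S6; the other 7 states are all reachable.

3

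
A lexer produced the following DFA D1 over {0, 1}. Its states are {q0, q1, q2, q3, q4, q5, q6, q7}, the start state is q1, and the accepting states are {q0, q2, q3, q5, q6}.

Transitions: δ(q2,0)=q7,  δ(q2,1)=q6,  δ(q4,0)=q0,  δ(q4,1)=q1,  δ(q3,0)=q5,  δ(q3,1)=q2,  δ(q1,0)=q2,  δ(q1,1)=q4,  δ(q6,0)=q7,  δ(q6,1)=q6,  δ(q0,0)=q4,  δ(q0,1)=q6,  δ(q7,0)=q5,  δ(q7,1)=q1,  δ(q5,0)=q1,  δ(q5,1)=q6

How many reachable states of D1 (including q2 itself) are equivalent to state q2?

First remove the unreachable states {q3}; 7 states remain.
P0 = {q0,q2,q5,q6} | {q1,q4,q7}.
The partition is now stable with 2 blocks: {q0,q2,q5,q6} | {q1,q4,q7}.
The equivalence class containing q2 is {q0,q2,q5,q6}, of size 4.

4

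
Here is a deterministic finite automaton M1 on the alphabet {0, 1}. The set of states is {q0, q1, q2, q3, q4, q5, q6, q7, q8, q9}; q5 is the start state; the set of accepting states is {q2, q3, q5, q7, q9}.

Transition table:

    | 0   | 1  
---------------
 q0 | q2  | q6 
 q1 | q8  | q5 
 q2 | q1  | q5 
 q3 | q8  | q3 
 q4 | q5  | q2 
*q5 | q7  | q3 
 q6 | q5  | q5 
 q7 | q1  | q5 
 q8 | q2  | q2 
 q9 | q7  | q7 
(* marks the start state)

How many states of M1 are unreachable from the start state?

BFS from q5 reaches {q1, q2, q3, q5, q7, q8}; the 4 state(s) q0, q4, q6, q9 are never visited.

4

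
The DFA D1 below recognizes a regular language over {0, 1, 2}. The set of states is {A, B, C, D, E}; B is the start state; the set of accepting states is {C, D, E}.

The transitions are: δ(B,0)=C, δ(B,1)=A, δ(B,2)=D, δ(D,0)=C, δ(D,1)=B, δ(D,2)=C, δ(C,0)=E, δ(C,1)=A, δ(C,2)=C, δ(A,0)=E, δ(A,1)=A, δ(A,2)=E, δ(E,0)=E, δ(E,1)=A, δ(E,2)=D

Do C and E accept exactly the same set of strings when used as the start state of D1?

All states are reachable from the start state.
P0 = {C,D,E} | {A,B}.
The partition is now stable with 2 blocks: {C,D,E} | {A,B}.
C and E lie in the same block of the stable partition, so they are equivalent — no string distinguishes them.

Yes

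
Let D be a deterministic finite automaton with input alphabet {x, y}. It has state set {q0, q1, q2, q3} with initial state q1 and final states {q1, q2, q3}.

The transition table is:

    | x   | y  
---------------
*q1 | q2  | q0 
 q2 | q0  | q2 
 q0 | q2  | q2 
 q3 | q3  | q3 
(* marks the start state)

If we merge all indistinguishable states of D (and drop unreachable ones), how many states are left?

Reachable states from the start: {q0,q1,q2}. Unreachable: {q3} — drop them.
Start with accepting vs non-accepting: {q1,q2} | {q0}.
On input x, block {q1,q2} splits into {q1} and {q2}.
The partition is now stable with 3 blocks: {q1} | {q0} | {q2}.

3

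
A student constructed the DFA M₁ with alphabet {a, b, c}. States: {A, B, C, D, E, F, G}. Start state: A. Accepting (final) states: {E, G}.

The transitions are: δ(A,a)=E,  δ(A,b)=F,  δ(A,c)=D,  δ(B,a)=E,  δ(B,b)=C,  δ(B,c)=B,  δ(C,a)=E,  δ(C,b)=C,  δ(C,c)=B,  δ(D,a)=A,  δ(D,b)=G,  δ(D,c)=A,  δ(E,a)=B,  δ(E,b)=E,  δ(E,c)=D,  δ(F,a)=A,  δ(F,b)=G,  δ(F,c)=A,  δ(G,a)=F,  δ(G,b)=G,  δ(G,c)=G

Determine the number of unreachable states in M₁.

0

Every one of the 7 states is reachable from A.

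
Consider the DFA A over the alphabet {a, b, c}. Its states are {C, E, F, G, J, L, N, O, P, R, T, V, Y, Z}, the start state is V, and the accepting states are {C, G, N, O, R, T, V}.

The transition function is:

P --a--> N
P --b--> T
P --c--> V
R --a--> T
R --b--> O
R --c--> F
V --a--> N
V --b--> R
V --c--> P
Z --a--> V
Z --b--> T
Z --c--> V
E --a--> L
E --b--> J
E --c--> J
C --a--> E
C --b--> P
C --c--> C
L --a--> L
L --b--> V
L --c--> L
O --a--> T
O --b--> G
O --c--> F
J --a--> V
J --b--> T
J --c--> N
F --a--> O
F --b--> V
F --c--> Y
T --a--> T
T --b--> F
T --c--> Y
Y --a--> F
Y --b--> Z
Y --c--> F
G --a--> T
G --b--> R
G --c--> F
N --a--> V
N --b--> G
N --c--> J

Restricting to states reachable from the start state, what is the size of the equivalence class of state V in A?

States {C,E,L} cannot be reached from the start state, so discard them.
P0 = {G,N,O,R,T,V} | {F,J,P,Y,Z}.
On input b, block {G,N,O,R,T,V} splits into {G,N,O,R,V} and {T}.
Refine {G,N,O,R,V} on symbol a: members go to different blocks, giving {G,O,R} and {N,V}.
Split {F,J,P,Y,Z} by δ(·,a) → {J,P,Z} and {F} and {Y}.
Stable partition: {G,O,R} | {J,P,Z} | {T} | {N,V} | {F} | {Y} — 6 equivalence classes.
State V belongs to the block {N,V}, which has 2 states.

2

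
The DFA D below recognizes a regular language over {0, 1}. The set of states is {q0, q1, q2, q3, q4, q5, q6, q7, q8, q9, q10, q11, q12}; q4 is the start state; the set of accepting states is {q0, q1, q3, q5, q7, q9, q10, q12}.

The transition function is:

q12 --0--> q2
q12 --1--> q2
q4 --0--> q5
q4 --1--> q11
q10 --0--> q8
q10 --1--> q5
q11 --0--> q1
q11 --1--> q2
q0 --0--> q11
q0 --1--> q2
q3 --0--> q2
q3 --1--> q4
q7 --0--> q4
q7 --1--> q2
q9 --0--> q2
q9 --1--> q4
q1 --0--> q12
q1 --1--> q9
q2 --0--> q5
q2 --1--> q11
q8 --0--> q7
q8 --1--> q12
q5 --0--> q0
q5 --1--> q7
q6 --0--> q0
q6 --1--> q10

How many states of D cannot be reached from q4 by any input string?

Starting at q4 and following transitions, the reachable set is {q0, q1, q2, q4, q5, q7, q9, q11, q12}. That leaves q3, q6, q8, q10 unreachable — 4 in total.

4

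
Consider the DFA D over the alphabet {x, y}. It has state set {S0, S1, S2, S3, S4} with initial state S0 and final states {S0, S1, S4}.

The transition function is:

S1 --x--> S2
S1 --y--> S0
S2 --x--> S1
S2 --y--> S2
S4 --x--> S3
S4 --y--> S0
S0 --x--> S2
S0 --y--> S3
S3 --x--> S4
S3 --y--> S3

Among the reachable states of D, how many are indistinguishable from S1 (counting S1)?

2

P0 = {S0,S1,S4} | {S2,S3}.
On input y, block {S0,S1,S4} splits into {S1,S4} and {S0}.
The partition is now stable with 3 blocks: {S1,S4} | {S2,S3} | {S0}.
The equivalence class containing S1 is {S1,S4}, of size 2.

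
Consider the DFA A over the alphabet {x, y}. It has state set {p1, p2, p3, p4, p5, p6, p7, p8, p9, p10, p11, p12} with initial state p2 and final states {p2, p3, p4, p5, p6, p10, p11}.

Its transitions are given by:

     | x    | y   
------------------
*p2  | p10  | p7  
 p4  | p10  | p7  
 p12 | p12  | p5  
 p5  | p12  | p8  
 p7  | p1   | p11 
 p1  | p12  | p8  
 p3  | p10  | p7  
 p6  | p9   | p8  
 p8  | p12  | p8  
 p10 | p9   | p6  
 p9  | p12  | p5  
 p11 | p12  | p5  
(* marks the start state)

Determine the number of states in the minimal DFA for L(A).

6

First remove the unreachable states {p3,p4}; 10 states remain.
P0 = {p2,p5,p6,p10,p11} | {p1,p7,p8,p9,p12}.
On input x, block {p2,p5,p6,p10,p11} splits into {p5,p6,p10,p11} and {p2}.
Refine {p5,p6,p10,p11} on symbol y: members go to different blocks, giving {p5,p6} and {p10,p11}.
Refine {p1,p7,p8,p9,p12} on symbol y: members go to different blocks, giving {p1,p8} and {p9,p12} and {p7}.
Stable partition: {p5,p6} | {p1,p8} | {p2} | {p10,p11} | {p9,p12} | {p7} — 6 equivalence classes.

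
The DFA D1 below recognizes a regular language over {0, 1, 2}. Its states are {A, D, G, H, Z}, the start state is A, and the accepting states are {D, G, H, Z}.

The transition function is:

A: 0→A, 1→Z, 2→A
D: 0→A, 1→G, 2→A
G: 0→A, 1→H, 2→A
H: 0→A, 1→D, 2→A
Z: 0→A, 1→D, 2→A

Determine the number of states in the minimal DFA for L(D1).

2

All states are reachable from the start state.
Initial partition by acceptance: {D,G,H,Z} | {A}.
No further refinement is possible. Final partition (2 blocks): {D,G,H,Z} | {A}.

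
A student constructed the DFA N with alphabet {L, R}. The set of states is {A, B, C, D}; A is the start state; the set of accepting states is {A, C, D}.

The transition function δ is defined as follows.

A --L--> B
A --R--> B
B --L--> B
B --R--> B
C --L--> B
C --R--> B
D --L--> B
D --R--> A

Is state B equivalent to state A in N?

First remove the unreachable states {C,D}; 2 states remain.
Start with accepting vs non-accepting: {A} | {B}.
No further refinement is possible. Final partition (2 blocks): {A} | {B}.
B and A end up in different blocks, so they are distinguishable. For instance, the string 'ε' is accepted from only A.

No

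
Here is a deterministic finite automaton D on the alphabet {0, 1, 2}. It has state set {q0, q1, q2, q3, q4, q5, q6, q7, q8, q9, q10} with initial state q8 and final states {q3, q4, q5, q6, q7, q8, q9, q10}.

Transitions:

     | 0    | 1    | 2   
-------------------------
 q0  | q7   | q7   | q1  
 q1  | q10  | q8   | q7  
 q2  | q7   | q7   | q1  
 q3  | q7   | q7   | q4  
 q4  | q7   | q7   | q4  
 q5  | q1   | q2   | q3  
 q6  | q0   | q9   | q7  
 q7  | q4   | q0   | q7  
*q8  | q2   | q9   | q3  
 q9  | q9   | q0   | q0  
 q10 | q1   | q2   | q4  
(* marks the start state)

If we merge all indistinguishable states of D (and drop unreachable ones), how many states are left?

7

States {q5,q6} cannot be reached from the start state, so discard them.
Start with accepting vs non-accepting: {q3,q4,q7,q8,q9,q10} | {q0,q1,q2}.
Refine {q3,q4,q7,q8,q9,q10} on symbol 0: members go to different blocks, giving {q3,q4,q7,q9} and {q8,q10}.
Split {q3,q4,q7,q9} by δ(·,1) → {q3,q4} and {q7,q9}.
On input 0, block {q0,q1,q2} splits into {q0,q2} and {q1}.
Refine {q8,q10} on symbol 0: members go to different blocks, giving {q8} and {q10}.
Refine {q7,q9} on symbol 0: members go to different blocks, giving {q7} and {q9}.
No further refinement is possible. Final partition (7 blocks): {q3,q4} | {q0,q2} | {q8} | {q7} | {q1} | {q10} | {q9}.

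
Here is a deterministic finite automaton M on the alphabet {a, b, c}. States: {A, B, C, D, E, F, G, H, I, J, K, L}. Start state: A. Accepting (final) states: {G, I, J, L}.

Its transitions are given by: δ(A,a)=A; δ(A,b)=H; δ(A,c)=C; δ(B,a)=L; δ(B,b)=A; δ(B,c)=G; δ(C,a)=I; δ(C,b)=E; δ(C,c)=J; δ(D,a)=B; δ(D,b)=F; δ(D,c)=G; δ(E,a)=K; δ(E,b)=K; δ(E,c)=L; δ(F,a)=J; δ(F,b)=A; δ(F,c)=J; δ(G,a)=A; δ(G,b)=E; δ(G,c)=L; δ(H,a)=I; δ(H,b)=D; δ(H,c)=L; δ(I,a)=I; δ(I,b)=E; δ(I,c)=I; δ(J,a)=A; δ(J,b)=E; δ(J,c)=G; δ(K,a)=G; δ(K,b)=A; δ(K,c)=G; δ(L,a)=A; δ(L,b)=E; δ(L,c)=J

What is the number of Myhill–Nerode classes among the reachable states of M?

Every state is reachable, so we keep all 12.
Initial partition by acceptance: {G,I,J,L} | {A,B,C,D,E,F,H,K}.
Split {G,I,J,L} by δ(·,a) → {G,J,L} and {I}.
On input a, block {A,B,C,D,E,F,H,K} splits into {A,D,E} and {B,F,K} and {C,H}.
Split {A,D,E} by δ(·,a) → {D,E} and {A}.
The partition is now stable with 6 blocks: {G,J,L} | {D,E} | {I} | {B,F,K} | {C,H} | {A}.

6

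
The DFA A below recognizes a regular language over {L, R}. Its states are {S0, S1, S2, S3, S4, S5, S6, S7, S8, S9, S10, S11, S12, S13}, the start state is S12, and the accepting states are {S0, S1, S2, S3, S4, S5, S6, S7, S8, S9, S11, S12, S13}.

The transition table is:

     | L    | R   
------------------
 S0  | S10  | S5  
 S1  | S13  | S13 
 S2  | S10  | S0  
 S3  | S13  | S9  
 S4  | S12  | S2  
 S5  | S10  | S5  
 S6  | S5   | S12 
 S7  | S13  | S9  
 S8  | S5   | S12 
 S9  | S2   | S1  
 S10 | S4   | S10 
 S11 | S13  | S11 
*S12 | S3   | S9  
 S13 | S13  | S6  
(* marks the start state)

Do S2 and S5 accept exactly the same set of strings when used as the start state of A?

Yes

States {S7,S8,S11} cannot be reached from the start state, so discard them.
Initial partition by acceptance: {S0,S1,S2,S3,S4,S5,S6,S9,S12,S13} | {S10}.
On input L, block {S0,S1,S2,S3,S4,S5,S6,S9,S12,S13} splits into {S1,S3,S4,S6,S9,S12,S13} and {S0,S2,S5}.
On input L, block {S1,S3,S4,S6,S9,S12,S13} splits into {S1,S3,S4,S12,S13} and {S6,S9}.
On input R, block {S1,S3,S4,S12,S13} splits into {S3,S12,S13} and {S1} and {S4}.
Split {S6,S9} by δ(·,R) → {S6} and {S9}.
Refine {S3,S12,S13} on symbol R: members go to different blocks, giving {S3,S12} and {S13}.
Split {S3,S12} by δ(·,L) → {S3} and {S12}.
The partition is now stable with 9 blocks: {S3} | {S10} | {S0,S2,S5} | {S6} | {S1} | {S4} | {S9} | {S13} | {S12}.
S2 and S5 lie in the same block of the stable partition, so they are equivalent — no string distinguishes them.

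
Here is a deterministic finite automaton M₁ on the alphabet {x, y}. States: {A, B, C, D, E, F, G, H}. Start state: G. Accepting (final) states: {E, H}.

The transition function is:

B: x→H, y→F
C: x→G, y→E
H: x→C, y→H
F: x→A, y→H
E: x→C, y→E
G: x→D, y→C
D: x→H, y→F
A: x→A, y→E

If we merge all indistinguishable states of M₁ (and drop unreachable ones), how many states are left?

5

States {B} cannot be reached from the start state, so discard them.
Initial partition by acceptance: {E,H} | {A,C,D,F,G}.
On input x, block {A,C,D,F,G} splits into {A,C,F,G} and {D}.
Refine {A,C,F,G} on symbol x: members go to different blocks, giving {A,C,F} and {G}.
Split {A,C,F} by δ(·,x) → {A,F} and {C}.
No further refinement is possible. Final partition (5 blocks): {E,H} | {A,F} | {D} | {G} | {C}.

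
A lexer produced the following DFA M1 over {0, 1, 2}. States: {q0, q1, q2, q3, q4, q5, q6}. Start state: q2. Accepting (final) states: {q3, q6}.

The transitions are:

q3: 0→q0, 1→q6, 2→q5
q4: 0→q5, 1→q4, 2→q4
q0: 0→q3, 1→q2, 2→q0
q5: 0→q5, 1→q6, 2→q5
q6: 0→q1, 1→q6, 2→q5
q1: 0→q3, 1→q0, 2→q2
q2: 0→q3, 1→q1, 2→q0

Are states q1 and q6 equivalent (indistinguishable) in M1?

States {q4} cannot be reached from the start state, so discard them.
Start with accepting vs non-accepting: {q3,q6} | {q0,q1,q2,q5}.
Refine {q0,q1,q2,q5} on symbol 0: members go to different blocks, giving {q0,q1,q2} and {q5}.
Stable partition: {q3,q6} | {q0,q1,q2} | {q5} — 3 equivalence classes.
q1 and q6 end up in different blocks, so they are distinguishable. For instance, the string 'ε' is accepted from only q6.

No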